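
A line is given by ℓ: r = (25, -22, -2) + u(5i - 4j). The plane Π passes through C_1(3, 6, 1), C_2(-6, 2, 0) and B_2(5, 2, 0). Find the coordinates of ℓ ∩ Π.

C_1C_2 = (-9, -4, -1), C_1B_2 = (2, -4, -1); a normal to Π is C_1C_2 × C_1B_2 = (0, -11, 44).
Using C_1: Π has equation -11y + 44z = -22.
Substitute r = (25, -22, -2) + t(5, -4, 0) into the plane: 154 + 44t = -22, so t = -4.
Intersection: (25, -22, -2) + (-4)·(5, -4, 0) = (5, -6, -2).

(5, -6, -2)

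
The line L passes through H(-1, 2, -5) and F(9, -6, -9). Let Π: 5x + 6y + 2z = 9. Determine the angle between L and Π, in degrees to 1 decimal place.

3.2

A direction vector for L is F − H = (10, -8, -4).
sin θ = |n·v| / (|n||v|) = |-6| / (√65 · √180) = 0.05547.
θ ≈ 3.2°.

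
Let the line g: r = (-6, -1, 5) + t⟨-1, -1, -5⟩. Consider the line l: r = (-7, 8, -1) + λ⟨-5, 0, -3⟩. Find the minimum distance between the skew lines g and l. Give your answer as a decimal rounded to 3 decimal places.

Common perpendicular direction n = (-1, -1, -5) × (-5, 0, -3) = (3, 22, -5).
With w = (-7, 8, -1) − (-6, -1, 5) = (-1, 9, -6), w · n = 225.
Distance = |w · n| / |n| = |225| / √518 ≈ 9.886.

9.886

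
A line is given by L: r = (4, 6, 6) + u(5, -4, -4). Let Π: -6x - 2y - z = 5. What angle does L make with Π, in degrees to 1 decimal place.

sin θ = |n·v| / (|n||v|) = |-18| / (√41 · √57) = 0.37234.
θ ≈ 21.9°.

21.9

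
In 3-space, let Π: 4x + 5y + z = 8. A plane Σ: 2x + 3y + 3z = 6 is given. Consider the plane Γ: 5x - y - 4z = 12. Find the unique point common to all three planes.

(3, -1, 1)

Solving the 3×3 linear system 4x + 5y + z = 8, 2x + 3y + 3z = 6, 5x - y - 4z = 12 (e.g. by elimination or Cramer's rule, determinant = 62) gives (3, -1, 1).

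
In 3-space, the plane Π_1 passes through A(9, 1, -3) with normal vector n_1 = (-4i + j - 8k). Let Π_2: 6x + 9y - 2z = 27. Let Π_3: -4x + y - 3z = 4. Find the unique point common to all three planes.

Π_1: n_1·r = n_1·A gives -4x + y - 8z = -11.
Solving the 3×3 linear system -4x + y - 8z = -11, 6x + 9y - 2z = 27, -4x + y - 3z = 4 (e.g. by elimination or Cramer's rule, determinant = -210) gives (-2, 5, 3).

(-2, 5, 3)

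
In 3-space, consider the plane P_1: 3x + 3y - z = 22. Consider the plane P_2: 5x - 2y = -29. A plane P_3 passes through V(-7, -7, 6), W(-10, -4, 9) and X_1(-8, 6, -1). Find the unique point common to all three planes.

(-3, 7, -10)

VW = (-3, 3, 3), VX_1 = (-1, 13, -7); a normal to P_3 is VW × VX_1 = (-60, -24, -36).
Using V: P_3 has equation -60x - 24y - 36z = 372.
Solving the 3×3 linear system 3x + 3y - z = 22, 5x - 2y = -29, -60x - 24y - 36z = 372 (e.g. by elimination or Cramer's rule, determinant = 996) gives (-3, 7, -10).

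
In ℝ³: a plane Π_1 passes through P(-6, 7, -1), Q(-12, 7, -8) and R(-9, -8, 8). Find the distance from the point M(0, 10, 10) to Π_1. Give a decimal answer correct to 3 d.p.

3.719

PQ = (-6, 0, -7), PR = (-3, -15, 9); a normal to Π_1 is PQ × PR = (-105, 75, 90).
Using P: Π_1 has equation -105x + 75y + 90z = 1065.
n·M − d = (-105)·(0) + (75)·(10) + (90)·(10) − 1065 = 585; |n| = √24750.
Distance = |585| / √24750 = 585/√24750 ≈ 3.719.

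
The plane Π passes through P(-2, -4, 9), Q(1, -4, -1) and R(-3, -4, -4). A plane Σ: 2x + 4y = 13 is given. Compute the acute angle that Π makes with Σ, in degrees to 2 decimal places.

26.57

PQ = (3, 0, -10), PR = (-1, 0, -13); a normal to Π is PQ × PR = (0, 49, 0).
Using P: Π has equation 49y = -196.
cos θ = |n₁·n₂| / (|n₁||n₂|) = |196| / (√2401 · √20).
θ = arccos(0.89443) ≈ 26.57°.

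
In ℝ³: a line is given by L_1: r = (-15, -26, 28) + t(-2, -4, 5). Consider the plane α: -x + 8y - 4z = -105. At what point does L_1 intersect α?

Substitute r = (-15, -26, 28) + t(-2, -4, 5) into the plane: -305 + (-50)t = -105, so t = -4.
Intersection: (-15, -26, 28) + (-4)·(-2, -4, 5) = (-7, -10, 8).

(-7, -10, 8)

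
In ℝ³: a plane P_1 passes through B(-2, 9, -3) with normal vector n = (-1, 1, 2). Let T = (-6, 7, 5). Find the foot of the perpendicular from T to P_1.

P_1: n·r = n·B gives -x + y + 2z = 5.
Foot = T − λn with λ = (n·T − d)/|n|² = (23 − 5)/6 = 3.
Foot = (-6, 7, 5) − 3·(-1, 1, 2) = (-3, 4, -1).

(-3, 4, -1)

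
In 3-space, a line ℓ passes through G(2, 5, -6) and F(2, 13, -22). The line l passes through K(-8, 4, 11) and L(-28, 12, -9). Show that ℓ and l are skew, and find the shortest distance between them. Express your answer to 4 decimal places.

7.5724

A direction vector for ℓ is F − G = (0, 8, -16).
A direction vector for l is L − K = (-20, 8, -20).
Common perpendicular direction n = (0, 8, -16) × (-20, 8, -20) = (-32, 320, 160).
With w = (-8, 4, 11) − (2, 5, -6) = (-10, -1, 17), w · n = 2720.
Since n ≠ 0 the lines are not parallel, and w · n = 2720 ≠ 0 so they do not intersect; hence they are skew.
Distance = |w · n| / |n| = |2720| / √129024 ≈ 7.5724.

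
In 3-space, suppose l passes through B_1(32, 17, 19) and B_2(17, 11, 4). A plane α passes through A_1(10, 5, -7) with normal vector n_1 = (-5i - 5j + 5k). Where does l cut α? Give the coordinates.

A direction vector for l is B_2 − B_1 = (-15, -6, -15).
α: n_1·r = n_1·A_1 gives -5x - 5y + 5z = -110.
Substitute r = (32, 17, 19) + t(-15, -6, -15) into the plane: -150 + 30t = -110, so t = 4/3.
Intersection: (32, 17, 19) + (4/3)·(-15, -6, -15) = (12, 9, -1).

(12, 9, -1)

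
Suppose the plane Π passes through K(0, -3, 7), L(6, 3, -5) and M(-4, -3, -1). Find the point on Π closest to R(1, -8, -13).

(-3, 0, -11)

KL = (6, 6, -12), KM = (-4, 0, -8); a normal to Π is KL × KM = (-48, 96, 24).
Using K: Π has equation -48x + 96y + 24z = -120.
Foot = R − λn with λ = (n·R − d)/|n|² = (-1128 − (-120))/12096 = -1/12.
Foot = (1, -8, -13) − (-1/12)·(-48, 96, 24) = (-3, 0, -11).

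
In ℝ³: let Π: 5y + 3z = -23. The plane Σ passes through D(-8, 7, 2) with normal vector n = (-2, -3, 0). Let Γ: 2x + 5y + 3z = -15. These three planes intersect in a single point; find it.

(4, -1, -6)

Σ: n·r = n·D gives -2x - 3y = -5.
Solving the 3×3 linear system 5y + 3z = -23, -2x - 3y = -5, 2x + 5y + 3z = -15 (e.g. by elimination or Cramer's rule, determinant = 18) gives (4, -1, -6).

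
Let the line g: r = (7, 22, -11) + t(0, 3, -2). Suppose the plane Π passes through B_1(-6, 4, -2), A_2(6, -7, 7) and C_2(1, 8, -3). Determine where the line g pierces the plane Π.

(7, 10, -3)

B_1A_2 = (12, -11, 9), B_1C_2 = (7, 4, -1); a normal to Π is B_1A_2 × B_1C_2 = (-25, 75, 125).
Using B_1: Π has equation -25x + 75y + 125z = 200.
Substitute r = (7, 22, -11) + t(0, 3, -2) into the plane: 100 + (-25)t = 200, so t = -4.
Intersection: (7, 22, -11) + (-4)·(0, 3, -2) = (7, 10, -3).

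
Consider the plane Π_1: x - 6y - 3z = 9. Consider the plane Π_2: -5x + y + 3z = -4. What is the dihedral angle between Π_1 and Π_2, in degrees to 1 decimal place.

cos θ = |n₁·n₂| / (|n₁||n₂|) = |-20| / (√46 · √35).
θ = arccos(0.49844) ≈ 60.1°.

60.1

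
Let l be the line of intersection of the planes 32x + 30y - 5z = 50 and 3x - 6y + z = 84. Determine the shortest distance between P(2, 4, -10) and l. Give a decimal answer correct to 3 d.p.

Direction of l: (32, 30, -5) × (3, -6, 1) = (0, -47, -282).
A point on l: solving the two plane equations with y = -9 gives (10, -9, 0).
Taking (10, -9, 0) on l with direction v = (0, -47, -282): w = P − (10, -9, 0) = (-8, 13, -10), and w × v = (-4136, -2256, 376).
Distance = |w × v| / |v| = √22337408 / √81733 ≈ 16.532.

16.532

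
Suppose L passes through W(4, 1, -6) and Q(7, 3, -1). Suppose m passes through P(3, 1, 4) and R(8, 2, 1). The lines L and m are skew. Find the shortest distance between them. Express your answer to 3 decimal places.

1.620

A direction vector for L is Q − W = (3, 2, 5).
A direction vector for m is R − P = (5, 1, -3).
Common perpendicular direction n = (3, 2, 5) × (5, 1, -3) = (-11, 34, -7).
With w = (3, 1, 4) − (4, 1, -6) = (-1, 0, 10), w · n = -59.
Distance = |w · n| / |n| = |-59| / √1326 ≈ 1.620.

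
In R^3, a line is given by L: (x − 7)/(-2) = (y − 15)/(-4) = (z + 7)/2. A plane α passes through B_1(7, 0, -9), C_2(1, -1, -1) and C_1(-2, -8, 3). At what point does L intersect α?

(1, 3, -1)

L has direction (-2, -4, 2) through (7, 15, -7).
B_1C_2 = (-6, -1, 8), B_1C_1 = (-9, -8, 12); a normal to α is B_1C_2 × B_1C_1 = (52, 0, 39).
Using B_1: α has equation 52x + 39z = 13.
Substitute r = (7, 15, -7) + t(-2, -4, 2) into the plane: 91 + (-26)t = 13, so t = 3.
Intersection: (7, 15, -7) + 3·(-2, -4, 2) = (1, 3, -1).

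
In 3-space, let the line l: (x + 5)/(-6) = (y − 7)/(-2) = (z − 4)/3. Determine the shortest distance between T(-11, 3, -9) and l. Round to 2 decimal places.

14.85

l has direction (-6, -2, 3) through (-5, 7, 4).
Taking (-5, 7, 4) on l with direction v = (-6, -2, 3): w = T − (-5, 7, 4) = (-6, -4, -13), and w × v = (-38, 96, -12).
Distance = |w × v| / |v| = √10804 / √49 ≈ 14.85.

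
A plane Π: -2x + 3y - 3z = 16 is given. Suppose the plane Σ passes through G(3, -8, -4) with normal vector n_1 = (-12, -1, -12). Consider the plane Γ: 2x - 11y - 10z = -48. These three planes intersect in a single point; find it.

Σ: n_1·r = n_1·G gives -12x - y - 12z = 20.
Solving the 3×3 linear system -2x + 3y - 3z = 16, -12x - y - 12z = 20, 2x - 11y - 10z = -48 (e.g. by elimination or Cramer's rule, determinant = -590) gives (-2, 4, 0).

(-2, 4, 0)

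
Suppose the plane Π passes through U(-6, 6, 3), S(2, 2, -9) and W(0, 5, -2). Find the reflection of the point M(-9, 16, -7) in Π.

US = (8, -4, -12), UW = (6, -1, -5); a normal to Π is US × UW = (8, -32, 16).
Using U: Π has equation 8x - 32y + 16z = -192.
λ = (n·M − d)/|n|² = (-696 − (-192))/1344 = -3/8.
Reflection = M − 2λn = (-9, 16, -7) − (-3/4)·(8, -32, 16) = (-3, -8, 5).

(-3, -8, 5)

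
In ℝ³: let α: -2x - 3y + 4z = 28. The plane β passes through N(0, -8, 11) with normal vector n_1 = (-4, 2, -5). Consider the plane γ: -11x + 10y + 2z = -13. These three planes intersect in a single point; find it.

(5, 2, 11)

β: n_1·r = n_1·N gives -4x + 2y - 5z = -71.
Solving the 3×3 linear system -2x - 3y + 4z = 28, -4x + 2y - 5z = -71, -11x + 10y + 2z = -13 (e.g. by elimination or Cramer's rule, determinant = -369) gives (5, 2, 11).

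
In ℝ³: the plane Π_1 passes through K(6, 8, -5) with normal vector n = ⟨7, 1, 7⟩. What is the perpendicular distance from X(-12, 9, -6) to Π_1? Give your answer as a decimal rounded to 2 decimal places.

13.27

Π_1: n·r = n·K gives 7x + y + 7z = 15.
n·X − d = (7)·(-12) + (1)·(9) + (7)·(-6) − 15 = -132; |n| = √99.
Distance = |-132| / √99 = 132/√99 ≈ 13.27.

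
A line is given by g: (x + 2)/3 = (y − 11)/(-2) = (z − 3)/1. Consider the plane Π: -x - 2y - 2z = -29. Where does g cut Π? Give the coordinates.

g has direction (3, -2, 1) through (-2, 11, 3).
Substitute r = (-2, 11, 3) + t(3, -2, 1) into the plane: -26 + (-1)t = -29, so t = 3.
Intersection: (-2, 11, 3) + 3·(3, -2, 1) = (7, 5, 6).

(7, 5, 6)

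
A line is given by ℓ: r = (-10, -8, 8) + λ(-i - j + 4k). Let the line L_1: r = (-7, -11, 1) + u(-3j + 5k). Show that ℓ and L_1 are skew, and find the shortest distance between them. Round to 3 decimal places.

Common perpendicular direction n = (-1, -1, 4) × (0, -3, 5) = (7, 5, 3).
With w = (-7, -11, 1) − (-10, -8, 8) = (3, -3, -7), w · n = -15.
Since n ≠ 0 the lines are not parallel, and w · n = -15 ≠ 0 so they do not intersect; hence they are skew.
Distance = |w · n| / |n| = |-15| / √83 ≈ 1.646.

1.646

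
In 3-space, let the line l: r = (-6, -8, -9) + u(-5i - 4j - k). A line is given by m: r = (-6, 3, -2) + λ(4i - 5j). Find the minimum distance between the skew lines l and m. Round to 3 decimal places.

5.856

Common perpendicular direction n = (-5, -4, -1) × (4, -5, 0) = (-5, -4, 41).
With w = (-6, 3, -2) − (-6, -8, -9) = (0, 11, 7), w · n = 243.
Distance = |w · n| / |n| = |243| / √1722 ≈ 5.856.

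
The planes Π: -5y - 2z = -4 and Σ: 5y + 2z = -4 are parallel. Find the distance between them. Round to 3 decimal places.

1.486

Rescale Σ by 1/(-1): -5y - 2z = 4. Then distance = |-4 − 4| / √29 ≈ 1.486.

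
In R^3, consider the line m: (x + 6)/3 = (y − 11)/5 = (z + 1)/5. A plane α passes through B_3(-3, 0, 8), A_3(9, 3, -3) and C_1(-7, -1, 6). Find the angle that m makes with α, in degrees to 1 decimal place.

32.5

m has direction (3, 5, 5) through (-6, 11, -1).
B_3A_3 = (12, 3, -11), B_3C_1 = (-4, -1, -2); a normal to α is B_3A_3 × B_3C_1 = (-17, 68, 0).
Using B_3: α has equation -17x + 68y = 51.
sin θ = |n·v| / (|n||v|) = |289| / (√4913 · √59) = 0.53678.
θ ≈ 32.5°.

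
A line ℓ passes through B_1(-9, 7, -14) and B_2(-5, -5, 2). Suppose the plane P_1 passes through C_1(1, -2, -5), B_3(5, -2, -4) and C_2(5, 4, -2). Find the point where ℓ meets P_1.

(-7, 1, -6)

A direction vector for ℓ is B_2 − B_1 = (4, -12, 16).
C_1B_3 = (4, 0, 1), C_1C_2 = (4, 6, 3); a normal to P_1 is C_1B_3 × C_1C_2 = (-6, -8, 24).
Using C_1: P_1 has equation -6x - 8y + 24z = -110.
Substitute r = (-9, 7, -14) + t(4, -12, 16) into the plane: -338 + 456t = -110, so t = 1/2.
Intersection: (-9, 7, -14) + (1/2)·(4, -12, 16) = (-7, 1, -6).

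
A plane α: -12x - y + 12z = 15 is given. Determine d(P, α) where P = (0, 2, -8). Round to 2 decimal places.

n·P − d = (-12)·(0) + (-1)·(2) + (12)·(-8) − 15 = -113; |n| = √289.
Distance = |-113| / √289 = 113/√289 ≈ 6.65.

6.65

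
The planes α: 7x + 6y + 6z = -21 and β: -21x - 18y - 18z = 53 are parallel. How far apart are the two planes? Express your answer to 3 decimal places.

Rescale β by 1/(-3): 7x + 6y + 6z = -53/3. Then distance = |-21 − (-53/3)| / √121 ≈ 0.303.

0.303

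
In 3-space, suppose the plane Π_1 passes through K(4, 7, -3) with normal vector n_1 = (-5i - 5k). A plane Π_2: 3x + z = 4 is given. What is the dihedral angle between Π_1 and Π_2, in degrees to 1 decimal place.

26.6

Π_1: n_1·r = n_1·K gives -5x - 5z = -5.
cos θ = |n₁·n₂| / (|n₁||n₂|) = |-20| / (√50 · √10).
θ = arccos(0.89443) ≈ 26.6°.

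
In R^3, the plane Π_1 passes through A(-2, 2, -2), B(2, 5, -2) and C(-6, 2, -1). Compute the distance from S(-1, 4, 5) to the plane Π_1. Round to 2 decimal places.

6.08

AB = (4, 3, 0), AC = (-4, 0, 1); a normal to Π_1 is AB × AC = (3, -4, 12).
Using A: Π_1 has equation 3x - 4y + 12z = -38.
n·S − d = (3)·(-1) + (-4)·(4) + (12)·(5) − (-38) = 79; |n| = √169.
Distance = |79| / √169 = 79/√169 ≈ 6.08.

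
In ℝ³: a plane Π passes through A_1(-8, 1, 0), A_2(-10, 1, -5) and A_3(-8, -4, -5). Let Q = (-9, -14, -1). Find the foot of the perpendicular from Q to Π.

(-4, -12, -3)

A_1A_2 = (-2, 0, -5), A_1A_3 = (0, -5, -5); a normal to Π is A_1A_2 × A_1A_3 = (-25, -10, 10).
Using A_1: Π has equation -25x - 10y + 10z = 190.
Foot = Q − λn with λ = (n·Q − d)/|n|² = (355 − 190)/825 = 1/5.
Foot = (-9, -14, -1) − (1/5)·(-25, -10, 10) = (-4, -12, -3).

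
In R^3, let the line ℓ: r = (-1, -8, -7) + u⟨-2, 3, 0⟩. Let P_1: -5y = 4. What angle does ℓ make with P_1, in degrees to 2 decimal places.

sin θ = |n·v| / (|n||v|) = |-15| / (√25 · √13) = 0.83205.
θ ≈ 56.31°.

56.31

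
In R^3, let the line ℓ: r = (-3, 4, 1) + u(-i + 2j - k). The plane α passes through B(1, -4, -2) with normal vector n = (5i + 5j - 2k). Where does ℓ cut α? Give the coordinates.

(-1, 0, 3)

α: n·r = n·B gives 5x + 5y - 2z = -11.
Substitute r = (-3, 4, 1) + t(-1, 2, -1) into the plane: 3 + 7t = -11, so t = -2.
Intersection: (-3, 4, 1) + (-2)·(-1, 2, -1) = (-1, 0, 3).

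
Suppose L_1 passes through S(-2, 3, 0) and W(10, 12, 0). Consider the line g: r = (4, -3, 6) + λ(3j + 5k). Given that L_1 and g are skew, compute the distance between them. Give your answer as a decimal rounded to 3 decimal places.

A direction vector for L_1 is W − S = (12, 9, 0).
Common perpendicular direction n = (12, 9, 0) × (0, 3, 5) = (45, -60, 36).
With w = (4, -3, 6) − (-2, 3, 0) = (6, -6, 6), w · n = 846.
Distance = |w · n| / |n| = |846| / √6921 ≈ 10.169.

10.169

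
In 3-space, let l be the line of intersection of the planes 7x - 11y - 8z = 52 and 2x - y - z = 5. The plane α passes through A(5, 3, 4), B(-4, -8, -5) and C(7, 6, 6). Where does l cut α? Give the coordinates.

(0, -4, -1)

Direction of l: (7, -11, -8) × (2, -1, -1) = (3, -9, 15).
A point on l: solving the two plane equations with x = 1 gives (1, -7, 4).
AB = (-9, -11, -9), AC = (2, 3, 2); a normal to α is AB × AC = (5, 0, -5).
Using A: α has equation 5x - 5z = 5.
Substitute r = (1, -7, 4) + t(3, -9, 15) into the plane: -15 + (-60)t = 5, so t = -1/3.
Intersection: (1, -7, 4) + (-1/3)·(3, -9, 15) = (0, -4, -1).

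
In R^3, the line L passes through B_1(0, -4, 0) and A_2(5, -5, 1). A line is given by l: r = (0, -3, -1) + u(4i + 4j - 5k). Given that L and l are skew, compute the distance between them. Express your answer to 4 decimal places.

A direction vector for L is A_2 − B_1 = (5, -1, 1).
Common perpendicular direction n = (5, -1, 1) × (4, 4, -5) = (1, 29, 24).
With w = (0, -3, -1) − (0, -4, 0) = (0, 1, -1), w · n = 5.
Distance = |w · n| / |n| = |5| / √1418 ≈ 0.1328.

0.1328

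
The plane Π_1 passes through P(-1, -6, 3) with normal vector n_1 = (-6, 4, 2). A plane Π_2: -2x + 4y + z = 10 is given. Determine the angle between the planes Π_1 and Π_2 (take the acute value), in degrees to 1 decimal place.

Π_1: n_1·r = n_1·P gives -6x + 4y + 2z = -12.
cos θ = |n₁·n₂| / (|n₁||n₂|) = |30| / (√56 · √21).
θ = arccos(0.87482) ≈ 29.0°.

29.0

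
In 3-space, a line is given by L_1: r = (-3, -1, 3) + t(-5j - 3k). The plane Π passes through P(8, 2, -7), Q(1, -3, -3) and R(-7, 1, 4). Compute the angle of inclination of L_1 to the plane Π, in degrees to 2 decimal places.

13.62

PQ = (-7, -5, 4), PR = (-15, -1, 11); a normal to Π is PQ × PR = (-51, 17, -68).
Using P: Π has equation -51x + 17y - 68z = 102.
sin θ = |n·v| / (|n||v|) = |119| / (√7514 · √34) = 0.23544.
θ ≈ 13.62°.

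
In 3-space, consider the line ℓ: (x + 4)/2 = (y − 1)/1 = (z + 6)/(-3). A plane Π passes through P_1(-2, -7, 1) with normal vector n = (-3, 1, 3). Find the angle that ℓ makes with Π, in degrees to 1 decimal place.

59.1

ℓ has direction (2, 1, -3) through (-4, 1, -6).
Π: n·r = n·P_1 gives -3x + y + 3z = 2.
sin θ = |n·v| / (|n||v|) = |-14| / (√19 · √14) = 0.85840.
θ ≈ 59.1°.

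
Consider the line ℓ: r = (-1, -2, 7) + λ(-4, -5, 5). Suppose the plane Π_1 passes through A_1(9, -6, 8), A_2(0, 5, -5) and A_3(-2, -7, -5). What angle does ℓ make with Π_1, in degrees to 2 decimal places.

A_1A_2 = (-9, 11, -13), A_1A_3 = (-11, -1, -13); a normal to Π_1 is A_1A_2 × A_1A_3 = (-156, 26, 130).
Using A_1: Π_1 has equation -156x + 26y + 130z = -520.
sin θ = |n·v| / (|n||v|) = |1144| / (√41912 · √66) = 0.68784.
θ ≈ 43.46°.

43.46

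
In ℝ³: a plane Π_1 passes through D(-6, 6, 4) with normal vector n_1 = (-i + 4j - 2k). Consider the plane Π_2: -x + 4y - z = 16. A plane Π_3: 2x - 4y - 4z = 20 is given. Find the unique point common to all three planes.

Π_1: n_1·r = n_1·D gives -x + 4y - 2z = 22.
Solving the 3×3 linear system -x + 4y - 2z = 22, -x + 4y - z = 16, 2x - 4y - 4z = 20 (e.g. by elimination or Cramer's rule, determinant = 4) gives (6, 4, -6).

(6, 4, -6)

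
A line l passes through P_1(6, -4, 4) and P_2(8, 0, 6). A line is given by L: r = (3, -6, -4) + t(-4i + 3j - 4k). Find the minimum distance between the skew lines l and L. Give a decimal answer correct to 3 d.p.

A direction vector for l is P_2 − P_1 = (2, 4, 2).
Common perpendicular direction n = (2, 4, 2) × (-4, 3, -4) = (-22, 0, 22).
With w = (3, -6, -4) − (6, -4, 4) = (-3, -2, -8), w · n = -110.
Distance = |w · n| / |n| = |-110| / √968 ≈ 3.536.

3.536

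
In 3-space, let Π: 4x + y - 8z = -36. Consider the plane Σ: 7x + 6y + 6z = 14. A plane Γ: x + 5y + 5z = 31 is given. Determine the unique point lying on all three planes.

Solving the 3×3 linear system 4x + y - 8z = -36, 7x + 6y + 6z = 14, x + 5y + 5z = 31 (e.g. by elimination or Cramer's rule, determinant = -261) gives (-4, 4, 3).

(-4, 4, 3)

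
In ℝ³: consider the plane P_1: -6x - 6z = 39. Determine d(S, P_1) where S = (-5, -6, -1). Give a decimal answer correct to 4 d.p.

n·S − d = (-6)·(-5) + (0)·(-6) + (-6)·(-1) − 39 = -3; |n| = √72.
Distance = |-3| / √72 = 3/√72 ≈ 0.3536.

0.3536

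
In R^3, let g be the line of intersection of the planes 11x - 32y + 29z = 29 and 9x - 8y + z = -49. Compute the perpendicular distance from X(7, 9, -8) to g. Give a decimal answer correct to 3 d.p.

Direction of g: (11, -32, 29) × (9, -8, 1) = (200, 250, 200).
A point on g: solving the two plane equations with x = -5 gives (-5, 1, 4).
Taking (-5, 1, 4) on g with direction v = (200, 250, 200): w = X − (-5, 1, 4) = (12, 8, -12), and w × v = (4600, -4800, 1400).
Distance = |w × v| / |v| = √46160000 / √142500 ≈ 17.998.

17.998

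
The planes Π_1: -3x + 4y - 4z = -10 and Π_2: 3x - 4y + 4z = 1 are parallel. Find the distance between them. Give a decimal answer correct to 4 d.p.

1.4056

Rescale Π_2 by 1/(-1): -3x + 4y - 4z = -1. Then distance = |-10 − (-1)| / √41 ≈ 1.4056.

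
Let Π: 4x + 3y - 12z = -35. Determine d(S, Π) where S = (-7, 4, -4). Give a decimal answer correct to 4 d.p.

n·S − d = (4)·(-7) + (3)·(4) + (-12)·(-4) − (-35) = 67; |n| = √169.
Distance = |67| / √169 = 67/√169 ≈ 5.1538.

5.1538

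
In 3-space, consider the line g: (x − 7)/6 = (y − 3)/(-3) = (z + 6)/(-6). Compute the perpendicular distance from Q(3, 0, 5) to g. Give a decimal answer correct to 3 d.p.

g has direction (6, -3, -6) through (7, 3, -6).
Taking (7, 3, -6) on g with direction v = (6, -3, -6): w = Q − (7, 3, -6) = (-4, -3, 11), and w × v = (51, 42, 30).
Distance = |w × v| / |v| = √5265 / √81 ≈ 8.062.

8.062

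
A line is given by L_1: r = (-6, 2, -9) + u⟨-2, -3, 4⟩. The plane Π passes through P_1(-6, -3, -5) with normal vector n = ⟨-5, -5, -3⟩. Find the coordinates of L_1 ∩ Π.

Π: n·r = n·P_1 gives -5x - 5y - 3z = 60.
Substitute r = (-6, 2, -9) + t(-2, -3, 4) into the plane: 47 + 13t = 60, so t = 1.
Intersection: (-6, 2, -9) + 1·(-2, -3, 4) = (-8, -1, -5).

(-8, -1, -5)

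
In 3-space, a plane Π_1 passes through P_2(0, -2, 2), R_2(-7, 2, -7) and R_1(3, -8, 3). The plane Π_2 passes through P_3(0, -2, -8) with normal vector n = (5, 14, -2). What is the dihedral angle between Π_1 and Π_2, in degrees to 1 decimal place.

50.4

P_2R_2 = (-7, 4, -9), P_2R_1 = (3, -6, 1); a normal to Π_1 is P_2R_2 × P_2R_1 = (-50, -20, 30).
Using P_2: Π_1 has equation -50x - 20y + 30z = 100.
Π_2: n·r = n·P_3 gives 5x + 14y - 2z = -12.
cos θ = |n₁·n₂| / (|n₁||n₂|) = |-590| / (√3800 · √225).
θ = arccos(0.63807) ≈ 50.4°.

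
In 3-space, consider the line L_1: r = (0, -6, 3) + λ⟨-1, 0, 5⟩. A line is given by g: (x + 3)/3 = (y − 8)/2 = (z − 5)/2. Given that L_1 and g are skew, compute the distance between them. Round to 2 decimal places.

g has direction (3, 2, 2) through (-3, 8, 5).
Common perpendicular direction n = (-1, 0, 5) × (3, 2, 2) = (-10, 17, -2).
With w = (-3, 8, 5) − (0, -6, 3) = (-3, 14, 2), w · n = 264.
Distance = |w · n| / |n| = |264| / √393 ≈ 13.32.

13.32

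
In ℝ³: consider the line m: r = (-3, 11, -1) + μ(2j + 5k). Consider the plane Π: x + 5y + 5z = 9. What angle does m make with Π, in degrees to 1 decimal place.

65.5

sin θ = |n·v| / (|n||v|) = |35| / (√51 · √29) = 0.91009.
θ ≈ 65.5°.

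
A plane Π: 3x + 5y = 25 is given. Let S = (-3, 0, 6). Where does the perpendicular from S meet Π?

Foot = S − λn with λ = (n·S − d)/|n|² = (-9 − 25)/34 = -1.
Foot = (-3, 0, 6) − (-1)·(3, 5, 0) = (0, 5, 6).

(0, 5, 6)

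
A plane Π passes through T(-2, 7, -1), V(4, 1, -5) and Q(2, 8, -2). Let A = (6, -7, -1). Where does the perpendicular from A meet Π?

(4, -5, -7)

TV = (6, -6, -4), TQ = (4, 1, -1); a normal to Π is TV × TQ = (10, -10, 30).
Using T: Π has equation 10x - 10y + 30z = -120.
Foot = A − λn with λ = (n·A − d)/|n|² = (100 − (-120))/1100 = 1/5.
Foot = (6, -7, -1) − (1/5)·(10, -10, 30) = (4, -5, -7).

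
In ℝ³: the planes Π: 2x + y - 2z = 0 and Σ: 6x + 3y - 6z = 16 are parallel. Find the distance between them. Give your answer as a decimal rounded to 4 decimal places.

1.7778

Rescale Σ by 1/3: 2x + y - 2z = 16/3. Then distance = |0 − (16/3)| / √9 ≈ 1.7778.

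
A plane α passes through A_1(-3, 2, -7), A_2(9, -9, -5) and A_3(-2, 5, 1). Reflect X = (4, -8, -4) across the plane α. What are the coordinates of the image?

A_1A_2 = (12, -11, 2), A_1A_3 = (1, 3, 8); a normal to α is A_1A_2 × A_1A_3 = (-94, -94, 47).
Using A_1: α has equation -94x - 94y + 47z = -235.
λ = (n·X − d)/|n|² = (188 − (-235))/19881 = 1/47.
Reflection = X − 2λn = (4, -8, -4) − (2/47)·(-94, -94, 47) = (8, -4, -6).

(8, -4, -6)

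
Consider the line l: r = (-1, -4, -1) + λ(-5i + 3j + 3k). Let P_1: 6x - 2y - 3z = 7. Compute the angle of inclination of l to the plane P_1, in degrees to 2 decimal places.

78.62

sin θ = |n·v| / (|n||v|) = |-45| / (√49 · √43) = 0.98035.
θ ≈ 78.62°.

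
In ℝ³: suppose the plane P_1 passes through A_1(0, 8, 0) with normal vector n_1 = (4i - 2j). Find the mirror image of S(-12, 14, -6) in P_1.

P_1: n_1·r = n_1·A_1 gives 4x - 2y = -16.
λ = (n·S − d)/|n|² = (-76 − (-16))/20 = -3.
Reflection = S − 2λn = (-12, 14, -6) − (-6)·(4, -2, 0) = (12, 2, -6).

(12, 2, -6)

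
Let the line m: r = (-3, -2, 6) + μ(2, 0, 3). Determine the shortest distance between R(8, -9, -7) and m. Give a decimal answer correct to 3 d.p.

Taking (-3, -2, 6) on m with direction v = (2, 0, 3): w = R − (-3, -2, 6) = (11, -7, -13), and w × v = (-21, -59, 14).
Distance = |w × v| / |v| = √4118 / √13 ≈ 17.798.

17.798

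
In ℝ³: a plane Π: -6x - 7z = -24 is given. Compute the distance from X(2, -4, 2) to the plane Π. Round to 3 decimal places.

0.217

n·X − d = (-6)·(2) + (0)·(-4) + (-7)·(2) − (-24) = -2; |n| = √85.
Distance = |-2| / √85 = 2/√85 ≈ 0.217.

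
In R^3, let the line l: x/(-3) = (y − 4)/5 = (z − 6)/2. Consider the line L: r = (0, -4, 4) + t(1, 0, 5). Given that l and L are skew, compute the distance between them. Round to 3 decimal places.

l has direction (-3, 5, 2) through (0, 4, 6).
Common perpendicular direction n = (-3, 5, 2) × (1, 0, 5) = (25, 17, -5).
With w = (0, -4, 4) − (0, 4, 6) = (0, -8, -2), w · n = -126.
Distance = |w · n| / |n| = |-126| / √939 ≈ 4.112.

4.112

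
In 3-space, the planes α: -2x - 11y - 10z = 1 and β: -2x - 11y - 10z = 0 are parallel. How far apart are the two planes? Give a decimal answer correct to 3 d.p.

0.067

Same normal n = (-2, -11, -10) with |n| = √225; distance = |1 − 0| / |n| = 1/√225 ≈ 0.067.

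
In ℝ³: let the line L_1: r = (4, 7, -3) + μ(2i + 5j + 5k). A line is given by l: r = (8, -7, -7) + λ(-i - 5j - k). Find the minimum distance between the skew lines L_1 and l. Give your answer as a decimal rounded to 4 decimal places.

Common perpendicular direction n = (2, 5, 5) × (-1, -5, -1) = (20, -3, -5).
With w = (8, -7, -7) − (4, 7, -3) = (4, -14, -4), w · n = 142.
Distance = |w · n| / |n| = |142| / √434 ≈ 6.8162.

6.8162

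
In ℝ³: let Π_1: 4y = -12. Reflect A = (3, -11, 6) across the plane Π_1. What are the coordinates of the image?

λ = (n·A − d)/|n|² = (-44 − (-12))/16 = -2.
Reflection = A − 2λn = (3, -11, 6) − (-4)·(0, 4, 0) = (3, 5, 6).

(3, 5, 6)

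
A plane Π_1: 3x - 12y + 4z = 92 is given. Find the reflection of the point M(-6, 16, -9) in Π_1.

λ = (n·M − d)/|n|² = (-246 − 92)/169 = -2.
Reflection = M − 2λn = (-6, 16, -9) − (-4)·(3, -12, 4) = (6, -32, 7).

(6, -32, 7)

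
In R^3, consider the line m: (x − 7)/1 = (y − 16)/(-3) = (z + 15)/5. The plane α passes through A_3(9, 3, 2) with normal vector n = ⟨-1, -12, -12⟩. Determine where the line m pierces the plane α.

(9, 10, -5)

m has direction (1, -3, 5) through (7, 16, -15).
α: n·r = n·A_3 gives -x - 12y - 12z = -69.
Substitute r = (7, 16, -15) + t(1, -3, 5) into the plane: -19 + (-25)t = -69, so t = 2.
Intersection: (7, 16, -15) + 2·(1, -3, 5) = (9, 10, -5).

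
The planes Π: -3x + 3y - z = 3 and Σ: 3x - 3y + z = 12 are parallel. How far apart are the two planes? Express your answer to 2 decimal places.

3.44

Rescale Σ by 1/(-1): -3x + 3y - z = -12. Then distance = |3 − (-12)| / √19 ≈ 3.44.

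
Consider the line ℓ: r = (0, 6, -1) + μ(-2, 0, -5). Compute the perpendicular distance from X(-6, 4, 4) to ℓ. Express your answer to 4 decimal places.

7.6924

Taking (0, 6, -1) on ℓ with direction v = (-2, 0, -5): w = X − (0, 6, -1) = (-6, -2, 5), and w × v = (10, -40, -4).
Distance = |w × v| / |v| = √1716 / √29 ≈ 7.6924.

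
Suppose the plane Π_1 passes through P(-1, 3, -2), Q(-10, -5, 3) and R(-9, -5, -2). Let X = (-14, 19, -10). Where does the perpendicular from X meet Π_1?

PQ = (-9, -8, 5), PR = (-8, -8, 0); a normal to Π_1 is PQ × PR = (40, -40, 8).
Using P: Π_1 has equation 40x - 40y + 8z = -176.
Foot = X − λn with λ = (n·X − d)/|n|² = (-1400 − (-176))/3264 = -3/8.
Foot = (-14, 19, -10) − (-3/8)·(40, -40, 8) = (1, 4, -7).

(1, 4, -7)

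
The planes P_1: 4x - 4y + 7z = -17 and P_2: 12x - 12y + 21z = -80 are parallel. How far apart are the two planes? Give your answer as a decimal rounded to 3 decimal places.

1.074

Rescale P_2 by 1/3: 4x - 4y + 7z = -80/3. Then distance = |-17 − (-80/3)| / √81 ≈ 1.074.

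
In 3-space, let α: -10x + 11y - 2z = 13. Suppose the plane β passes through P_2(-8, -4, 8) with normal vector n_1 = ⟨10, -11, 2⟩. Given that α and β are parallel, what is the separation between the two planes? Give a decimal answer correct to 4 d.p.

0.4667

β: n_1·r = n_1·P_2 gives 10x - 11y + 2z = -20.
Rescale β by 1/(-1): -10x + 11y - 2z = 20. Then distance = |13 − 20| / √225 ≈ 0.4667.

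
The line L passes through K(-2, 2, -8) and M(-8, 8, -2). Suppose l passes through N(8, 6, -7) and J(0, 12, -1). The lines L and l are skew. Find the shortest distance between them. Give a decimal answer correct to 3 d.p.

A direction vector for L is M − K = (-6, 6, 6).
A direction vector for l is J − N = (-8, 6, 6).
Common perpendicular direction n = (-6, 6, 6) × (-8, 6, 6) = (0, -12, 12).
With w = (8, 6, -7) − (-2, 2, -8) = (10, 4, 1), w · n = -36.
Distance = |w · n| / |n| = |-36| / √288 ≈ 2.121.

2.121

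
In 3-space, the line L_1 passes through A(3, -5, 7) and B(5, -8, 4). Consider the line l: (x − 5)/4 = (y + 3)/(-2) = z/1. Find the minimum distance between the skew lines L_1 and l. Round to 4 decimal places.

5.5236

A direction vector for L_1 is B − A = (2, -3, -3).
l has direction (4, -2, 1) through (5, -3, 0).
Common perpendicular direction n = (2, -3, -3) × (4, -2, 1) = (-9, -14, 8).
With w = (5, -3, 0) − (3, -5, 7) = (2, 2, -7), w · n = -102.
Distance = |w · n| / |n| = |-102| / √341 ≈ 5.5236.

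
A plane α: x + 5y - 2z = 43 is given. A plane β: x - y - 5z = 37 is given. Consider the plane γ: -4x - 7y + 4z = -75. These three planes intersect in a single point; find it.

Solving the 3×3 linear system x + 5y - 2z = 43, x - y - 5z = 37, -4x - 7y + 4z = -75 (e.g. by elimination or Cramer's rule, determinant = 63) gives (2, 5, -8).

(2, 5, -8)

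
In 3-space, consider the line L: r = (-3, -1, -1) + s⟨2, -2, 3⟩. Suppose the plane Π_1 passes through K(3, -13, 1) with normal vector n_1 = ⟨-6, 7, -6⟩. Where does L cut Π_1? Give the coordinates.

(3, -7, 8)

Π_1: n_1·r = n_1·K gives -6x + 7y - 6z = -115.
Substitute r = (-3, -1, -1) + t(2, -2, 3) into the plane: 17 + (-44)t = -115, so t = 3.
Intersection: (-3, -1, -1) + 3·(2, -2, 3) = (3, -7, 8).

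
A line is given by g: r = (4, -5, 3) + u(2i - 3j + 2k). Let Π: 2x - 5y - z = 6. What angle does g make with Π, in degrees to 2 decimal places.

48.83

sin θ = |n·v| / (|n||v|) = |17| / (√30 · √17) = 0.75277.
θ ≈ 48.83°.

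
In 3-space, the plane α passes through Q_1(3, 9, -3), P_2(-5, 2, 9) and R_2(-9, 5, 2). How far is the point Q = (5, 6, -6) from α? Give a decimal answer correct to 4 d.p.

4.2222

Q_1P_2 = (-8, -7, 12), Q_1R_2 = (-12, -4, 5); a normal to α is Q_1P_2 × Q_1R_2 = (13, -104, -52).
Using Q_1: α has equation 13x - 104y - 52z = -741.
n·Q − d = (13)·(5) + (-104)·(6) + (-52)·(-6) − (-741) = 494; |n| = √13689.
Distance = |494| / √13689 = 494/√13689 ≈ 4.2222.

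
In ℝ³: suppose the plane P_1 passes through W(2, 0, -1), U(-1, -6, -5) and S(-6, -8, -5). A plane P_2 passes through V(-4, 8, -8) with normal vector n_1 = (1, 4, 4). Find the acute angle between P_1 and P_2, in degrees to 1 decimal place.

82.6

WU = (-3, -6, -4), WS = (-8, -8, -4); a normal to P_1 is WU × WS = (-8, 20, -24).
Using W: P_1 has equation -8x + 20y - 24z = 8.
P_2: n_1·r = n_1·V gives x + 4y + 4z = -4.
cos θ = |n₁·n₂| / (|n₁||n₂|) = |-24| / (√1040 · √33).
θ = arccos(0.12955) ≈ 82.6°.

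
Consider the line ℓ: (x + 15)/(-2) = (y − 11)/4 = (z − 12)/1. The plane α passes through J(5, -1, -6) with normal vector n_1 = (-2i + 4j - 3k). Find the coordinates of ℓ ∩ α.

ℓ has direction (-2, 4, 1) through (-15, 11, 12).
α: n_1·r = n_1·J gives -2x + 4y - 3z = 4.
Substitute r = (-15, 11, 12) + t(-2, 4, 1) into the plane: 38 + 17t = 4, so t = -2.
Intersection: (-15, 11, 12) + (-2)·(-2, 4, 1) = (-11, 3, 10).

(-11, 3, 10)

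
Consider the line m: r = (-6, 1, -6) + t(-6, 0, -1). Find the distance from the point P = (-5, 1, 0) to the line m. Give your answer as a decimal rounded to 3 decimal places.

Taking (-6, 1, -6) on m with direction v = (-6, 0, -1): w = P − (-6, 1, -6) = (1, 0, 6), and w × v = (0, -35, 0).
Distance = |w × v| / |v| = √1225 / √37 ≈ 5.754.

5.754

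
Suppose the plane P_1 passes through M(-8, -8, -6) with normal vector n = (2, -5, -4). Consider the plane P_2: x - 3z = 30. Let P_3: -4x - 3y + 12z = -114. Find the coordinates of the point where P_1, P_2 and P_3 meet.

(-3, -2, -11)

P_1: n·r = n·M gives 2x - 5y - 4z = 48.
Solving the 3×3 linear system 2x - 5y - 4z = 48, x - 3z = 30, -4x - 3y + 12z = -114 (e.g. by elimination or Cramer's rule, determinant = -6) gives (-3, -2, -11).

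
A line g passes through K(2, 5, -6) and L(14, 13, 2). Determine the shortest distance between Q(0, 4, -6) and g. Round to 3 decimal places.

1.111

A direction vector for g is L − K = (12, 8, 8).
Taking (2, 5, -6) on g with direction v = (12, 8, 8): w = Q − (2, 5, -6) = (-2, -1, 0), and w × v = (-8, 16, -4).
Distance = |w × v| / |v| = √336 / √272 ≈ 1.111.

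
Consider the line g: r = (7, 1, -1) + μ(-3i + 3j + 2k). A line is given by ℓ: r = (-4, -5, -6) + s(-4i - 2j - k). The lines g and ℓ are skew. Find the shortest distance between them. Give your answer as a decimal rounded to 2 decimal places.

Common perpendicular direction n = (-3, 3, 2) × (-4, -2, -1) = (1, -11, 18).
With w = (-4, -5, -6) − (7, 1, -1) = (-11, -6, -5), w · n = -35.
Distance = |w · n| / |n| = |-35| / √446 ≈ 1.66.

1.66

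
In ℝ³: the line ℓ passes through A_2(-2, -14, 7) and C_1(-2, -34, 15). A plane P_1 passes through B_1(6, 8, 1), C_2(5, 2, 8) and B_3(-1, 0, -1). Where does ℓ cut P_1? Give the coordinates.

A direction vector for ℓ is C_1 − A_2 = (0, -20, 8).
B_1C_2 = (-1, -6, 7), B_1B_3 = (-7, -8, -2); a normal to P_1 is B_1C_2 × B_1B_3 = (68, -51, -34).
Using B_1: P_1 has equation 68x - 51y - 34z = -34.
Substitute r = (-2, -14, 7) + t(0, -20, 8) into the plane: 340 + 748t = -34, so t = -1/2.
Intersection: (-2, -14, 7) + (-1/2)·(0, -20, 8) = (-2, -4, 3).

(-2, -4, 3)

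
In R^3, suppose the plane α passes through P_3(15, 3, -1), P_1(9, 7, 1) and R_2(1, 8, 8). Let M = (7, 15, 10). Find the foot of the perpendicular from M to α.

P_3P_1 = (-6, 4, 2), P_3R_2 = (-14, 5, 9); a normal to α is P_3P_1 × P_3R_2 = (26, 26, 26).
Using P_3: α has equation 26x + 26y + 26z = 442.
Foot = M − λn with λ = (n·M − d)/|n|² = (832 − 442)/2028 = 5/26.
Foot = (7, 15, 10) − (5/26)·(26, 26, 26) = (2, 10, 5).

(2, 10, 5)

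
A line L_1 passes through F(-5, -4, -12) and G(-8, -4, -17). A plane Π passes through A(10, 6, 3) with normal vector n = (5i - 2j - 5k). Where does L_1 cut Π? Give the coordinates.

(1, -4, -2)

A direction vector for L_1 is G − F = (-3, 0, -5).
Π: n·r = n·A gives 5x - 2y - 5z = 23.
Substitute r = (-5, -4, -12) + t(-3, 0, -5) into the plane: 43 + 10t = 23, so t = -2.
Intersection: (-5, -4, -12) + (-2)·(-3, 0, -5) = (1, -4, -2).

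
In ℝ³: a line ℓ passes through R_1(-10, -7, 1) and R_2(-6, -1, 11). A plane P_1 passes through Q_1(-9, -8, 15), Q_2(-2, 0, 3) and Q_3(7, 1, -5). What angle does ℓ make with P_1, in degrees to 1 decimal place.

75.2

A direction vector for ℓ is R_2 − R_1 = (4, 6, 10).
Q_1Q_2 = (7, 8, -12), Q_1Q_3 = (16, 9, -20); a normal to P_1 is Q_1Q_2 × Q_1Q_3 = (-52, -52, -65).
Using Q_1: P_1 has equation -52x - 52y - 65z = -91.
sin θ = |n·v| / (|n||v|) = |-1170| / (√9633 · √152) = 0.96690.
θ ≈ 75.2°.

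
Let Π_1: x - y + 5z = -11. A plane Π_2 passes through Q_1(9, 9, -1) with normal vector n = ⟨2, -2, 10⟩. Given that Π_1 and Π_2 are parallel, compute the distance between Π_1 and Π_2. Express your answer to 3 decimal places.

Π_2: n·r = n·Q_1 gives 2x - 2y + 10z = -10.
Rescale Π_2 by 1/2: x - y + 5z = -5. Then distance = |-11 − (-5)| / √27 ≈ 1.155.

1.155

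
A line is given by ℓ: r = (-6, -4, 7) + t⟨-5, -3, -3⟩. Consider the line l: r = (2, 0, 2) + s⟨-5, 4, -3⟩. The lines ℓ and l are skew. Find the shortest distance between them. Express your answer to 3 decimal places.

Common perpendicular direction n = (-5, -3, -3) × (-5, 4, -3) = (21, 0, -35).
With w = (2, 0, 2) − (-6, -4, 7) = (8, 4, -5), w · n = 343.
Distance = |w · n| / |n| = |343| / √1666 ≈ 8.403.

8.403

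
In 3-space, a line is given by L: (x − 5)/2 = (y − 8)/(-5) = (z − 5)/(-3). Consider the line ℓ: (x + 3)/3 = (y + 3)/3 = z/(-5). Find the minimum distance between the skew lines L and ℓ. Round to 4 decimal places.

L has direction (2, -5, -3) through (5, 8, 5).
ℓ has direction (3, 3, -5) through (-3, -3, 0).
Common perpendicular direction n = (2, -5, -3) × (3, 3, -5) = (34, 1, 21).
With w = (-3, -3, 0) − (5, 8, 5) = (-8, -11, -5), w · n = -388.
Distance = |w · n| / |n| = |-388| / √1598 ≈ 9.7061.

9.7061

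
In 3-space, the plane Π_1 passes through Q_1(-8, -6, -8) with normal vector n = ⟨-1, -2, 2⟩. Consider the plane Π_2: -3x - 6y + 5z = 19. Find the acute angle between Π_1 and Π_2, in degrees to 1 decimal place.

Π_1: n·r = n·Q_1 gives -x - 2y + 2z = 4.
cos θ = |n₁·n₂| / (|n₁||n₂|) = |25| / (√9 · √70).
θ = arccos(0.99602) ≈ 5.1°.

5.1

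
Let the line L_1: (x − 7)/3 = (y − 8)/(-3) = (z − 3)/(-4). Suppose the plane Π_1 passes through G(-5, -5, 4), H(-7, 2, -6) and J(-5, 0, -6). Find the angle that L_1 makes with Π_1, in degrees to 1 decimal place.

L_1 has direction (3, -3, -4) through (7, 8, 3).
GH = (-2, 7, -10), GJ = (0, 5, -10); a normal to Π_1 is GH × GJ = (-20, -20, -10).
Using G: Π_1 has equation -20x - 20y - 10z = 160.
sin θ = |n·v| / (|n||v|) = |40| / (√900 · √34) = 0.22866.
θ ≈ 13.2°.

13.2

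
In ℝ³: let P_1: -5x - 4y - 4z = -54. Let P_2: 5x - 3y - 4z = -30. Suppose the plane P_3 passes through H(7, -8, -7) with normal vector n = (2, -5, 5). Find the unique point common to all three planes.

(2, 4, 7)

P_3: n·r = n·H gives 2x - 5y + 5z = 19.
Solving the 3×3 linear system -5x - 4y - 4z = -54, 5x - 3y - 4z = -30, 2x - 5y + 5z = 19 (e.g. by elimination or Cramer's rule, determinant = 383) gives (2, 4, 7).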